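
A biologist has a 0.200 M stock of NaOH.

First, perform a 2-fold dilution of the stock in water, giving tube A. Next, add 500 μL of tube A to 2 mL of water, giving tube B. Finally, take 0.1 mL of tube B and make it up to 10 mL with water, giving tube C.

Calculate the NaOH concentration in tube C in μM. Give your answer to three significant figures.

200 μM

Step 1: 2-fold → factor 2
Step 2: 500 μL + 2 mL = 2500 μL total → factor 2500/500 = 5
Step 3: 0.1 mL brought to 10 mL → factor 10/0.1 = 100
Dilution factor through tube C = 2 × 5 × 100 = 1000
[tube C] = 0.200 M / 1000 = 0.0002000 M = 200 μM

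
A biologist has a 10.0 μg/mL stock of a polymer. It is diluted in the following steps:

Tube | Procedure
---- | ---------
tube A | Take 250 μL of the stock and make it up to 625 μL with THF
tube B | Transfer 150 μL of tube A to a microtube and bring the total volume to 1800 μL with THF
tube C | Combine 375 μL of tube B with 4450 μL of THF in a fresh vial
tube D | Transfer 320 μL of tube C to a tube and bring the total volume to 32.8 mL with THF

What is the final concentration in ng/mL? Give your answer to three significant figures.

Step 1: 250 μL brought to 625 μL → factor 625/250 = 2.5
Step 2: 150 μL brought to 1800 μL → factor 1800/150 = 12
Step 3: 375 μL + 4450 μL = 4825 μL total → factor 4825/375 = 12.867
Step 4: 320 μL brought to 32.8 mL → factor 32800/320 = 102.5
Overall dilution factor = 2.5 × 12 × 12.867 × 102.5 = 39565
Final = 10.0 μg/mL / 39565 = 0.0002527 μg/mL = 0.253 ng/mL

0.253 ng/mL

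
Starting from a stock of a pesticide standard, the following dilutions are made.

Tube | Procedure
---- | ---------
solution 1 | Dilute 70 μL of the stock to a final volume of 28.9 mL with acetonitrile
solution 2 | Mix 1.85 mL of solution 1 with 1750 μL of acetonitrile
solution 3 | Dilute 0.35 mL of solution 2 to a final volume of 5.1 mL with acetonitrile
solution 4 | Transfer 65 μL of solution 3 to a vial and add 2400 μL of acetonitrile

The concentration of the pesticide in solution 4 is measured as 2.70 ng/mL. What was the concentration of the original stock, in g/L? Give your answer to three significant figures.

Step 1: 70 μL brought to 28.9 mL → factor 28900/70 = 412.86
Step 2: 1.85 mL + 1750 μL = 3.6 mL total → factor 3.6/1.85 = 1.9459
Step 3: 0.35 mL brought to 5.1 mL → factor 5.1/0.35 = 14.571
Step 4: 65 μL + 2400 μL = 2465 μL total → factor 2465/65 = 37.923
Overall dilution factor = 412.86 × 1.9459 × 14.571 × 37.923 = 4.4395 × 10^5
Stock = 2.70 ng/mL × 4.4395 × 10^5 = 1.199 × 10^6 ng/mL = 1.20 g/L

1.20 g/L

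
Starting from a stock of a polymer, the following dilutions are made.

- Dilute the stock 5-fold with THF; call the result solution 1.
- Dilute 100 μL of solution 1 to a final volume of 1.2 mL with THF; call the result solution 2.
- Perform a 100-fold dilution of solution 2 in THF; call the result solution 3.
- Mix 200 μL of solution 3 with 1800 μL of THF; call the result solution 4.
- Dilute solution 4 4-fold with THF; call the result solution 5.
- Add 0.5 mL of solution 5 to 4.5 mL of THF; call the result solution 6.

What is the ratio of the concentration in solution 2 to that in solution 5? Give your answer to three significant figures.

Step 1: 5-fold → factor 5
Step 2: 100 μL brought to 1.2 mL → factor 1200/100 = 12
Step 3: 100-fold → factor 100
Step 4: 200 μL + 1800 μL = 2000 μL total → factor 2000/200 = 10
Step 5: 4-fold → factor 4
Dilution factor to solution 2 = 60; to solution 5 = 2.4 × 10^5
[solution 2]/[solution 5] = (factor to solution 5)/(factor to solution 2) = 2.4 × 10^5/60 = 4.00 × 10^3

4.00 × 10^3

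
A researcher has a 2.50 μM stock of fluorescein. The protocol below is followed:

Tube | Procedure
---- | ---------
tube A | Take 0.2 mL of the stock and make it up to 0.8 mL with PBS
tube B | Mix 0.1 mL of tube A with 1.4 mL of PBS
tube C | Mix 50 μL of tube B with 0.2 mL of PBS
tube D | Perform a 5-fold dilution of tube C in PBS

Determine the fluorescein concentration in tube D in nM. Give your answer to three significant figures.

1.67 nM

Step 1: 0.2 mL brought to 0.8 mL → factor 0.8/0.2 = 4
Step 2: 0.1 mL + 1.4 mL = 1.5 mL total → factor 1.5/0.1 = 15
Step 3: 50 μL + 0.2 mL = 250 μL total → factor 250/50 = 5
Step 4: 5-fold → factor 5
Overall dilution factor = 4 × 15 × 5 × 5 = 1500
Final = 2.50 μM / 1500 = 0.001667 μM = 1.67 nM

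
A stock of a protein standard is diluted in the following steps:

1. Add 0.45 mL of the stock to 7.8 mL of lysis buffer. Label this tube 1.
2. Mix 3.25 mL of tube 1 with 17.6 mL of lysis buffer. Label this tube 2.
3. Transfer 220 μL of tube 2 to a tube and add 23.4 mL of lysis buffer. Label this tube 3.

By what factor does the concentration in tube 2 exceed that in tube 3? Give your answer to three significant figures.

107

Step 1: 0.45 mL + 7.8 mL = 8.25 mL total → factor 8.25/0.45 = 18.333
Step 2: 3.25 mL + 17.6 mL = 20.85 mL total → factor 20.85/3.25 = 6.4154
Step 3: 220 μL + 23.4 mL = 23620 μL total → factor 23620/220 = 107.36
Dilution factor to tube 2 = 117.62; to tube 3 = 12628
[tube 2]/[tube 3] = (factor to tube 3)/(factor to tube 2) = 12628/117.62 = 107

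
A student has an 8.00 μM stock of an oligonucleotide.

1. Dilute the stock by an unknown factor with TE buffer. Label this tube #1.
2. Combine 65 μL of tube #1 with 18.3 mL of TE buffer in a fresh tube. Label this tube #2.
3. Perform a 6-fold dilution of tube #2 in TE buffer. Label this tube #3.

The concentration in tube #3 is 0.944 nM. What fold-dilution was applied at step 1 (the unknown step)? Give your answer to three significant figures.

Step 1: unknown factor x
Step 2: 65 μL + 18.3 mL = 18365 μL total → factor 18365/65 = 282.54
Step 3: 6-fold → factor 6
Product of known-step factors = 1695.2
Overall factor = 8.00 μM / (0.944 nM) = 8474.6
x = 8474.6 / 1695.2 = 5.00

5.00-fold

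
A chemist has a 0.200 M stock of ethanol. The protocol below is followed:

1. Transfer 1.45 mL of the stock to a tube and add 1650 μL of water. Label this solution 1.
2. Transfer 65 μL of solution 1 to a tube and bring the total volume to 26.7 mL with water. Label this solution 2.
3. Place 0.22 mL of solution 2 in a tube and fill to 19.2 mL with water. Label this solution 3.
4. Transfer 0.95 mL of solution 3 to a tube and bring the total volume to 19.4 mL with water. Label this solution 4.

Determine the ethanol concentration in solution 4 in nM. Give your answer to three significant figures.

128 nM

Step 1: 1.45 mL + 1650 μL = 3.1 mL total → factor 3.1/1.45 = 2.1379
Step 2: 65 μL brought to 26.7 mL → factor 26700/65 = 410.77
Step 3: 0.22 mL brought to 19.2 mL → factor 19.2/0.22 = 87.273
Step 4: 0.95 mL brought to 19.4 mL → factor 19.4/0.95 = 20.421
Overall dilution factor = 2.1379 × 410.77 × 87.273 × 20.421 = 1.5651 × 10^6
Final = 0.200 M / 1.5651 × 10^6 = 1.278 × 10^-7 M = 128 nM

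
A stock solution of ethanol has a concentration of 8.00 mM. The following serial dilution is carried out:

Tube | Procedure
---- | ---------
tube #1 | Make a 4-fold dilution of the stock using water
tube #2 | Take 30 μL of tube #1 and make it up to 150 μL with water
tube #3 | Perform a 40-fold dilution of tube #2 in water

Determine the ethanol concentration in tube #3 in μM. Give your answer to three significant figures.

10.0 μM

Step 1: 4-fold → factor 4
Step 2: 30 μL brought to 150 μL → factor 150/30 = 5
Step 3: 40-fold → factor 40
Overall dilution factor = 4 × 5 × 40 = 800
Final = 8.00 mM / 800 = 0.01000 mM = 10.0 μM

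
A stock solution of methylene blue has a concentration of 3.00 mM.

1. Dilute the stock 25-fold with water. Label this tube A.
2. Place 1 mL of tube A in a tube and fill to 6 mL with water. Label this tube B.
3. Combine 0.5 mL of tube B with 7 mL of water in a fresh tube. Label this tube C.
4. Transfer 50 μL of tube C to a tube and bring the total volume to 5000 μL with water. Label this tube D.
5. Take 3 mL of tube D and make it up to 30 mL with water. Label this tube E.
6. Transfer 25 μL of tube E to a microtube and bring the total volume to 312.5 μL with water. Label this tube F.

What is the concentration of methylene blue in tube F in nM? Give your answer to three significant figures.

0.107 nM

Step 1: 25-fold → factor 25
Step 2: 1 mL brought to 6 mL → factor 6/1 = 6
Step 3: 0.5 mL + 7 mL = 7.5 mL total → factor 7.5/0.5 = 15
Step 4: 50 μL brought to 5000 μL → factor 5000/50 = 100
Step 5: 3 mL brought to 30 mL → factor 30/3 = 10
Step 6: 25 μL brought to 312.5 μL → factor 312.5/25 = 12.5
Overall dilution factor = 25 × 6 × 15 × 100 × 10 × 12.5 = 2.8125 × 10^7
Final = 3.00 mM / 2.8125 × 10^7 = 1.067 × 10^-7 mM = 0.107 nM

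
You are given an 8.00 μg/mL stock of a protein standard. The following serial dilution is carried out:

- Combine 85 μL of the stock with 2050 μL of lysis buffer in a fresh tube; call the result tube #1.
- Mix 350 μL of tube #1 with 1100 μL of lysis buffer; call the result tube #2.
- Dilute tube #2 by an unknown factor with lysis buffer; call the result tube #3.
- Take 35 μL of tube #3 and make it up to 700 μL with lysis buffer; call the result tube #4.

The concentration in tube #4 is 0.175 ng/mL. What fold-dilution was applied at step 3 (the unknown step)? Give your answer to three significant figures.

Step 1: 85 μL + 2050 μL = 2135 μL total → factor 2135/85 = 25.118
Step 2: 350 μL + 1100 μL = 1450 μL total → factor 1450/350 = 4.1429
Step 3: unknown factor x
Step 4: 35 μL brought to 700 μL → factor 700/35 = 20
Product of known-step factors = 2081.2
Overall factor = 8.00 μg/mL / (0.175 ng/mL) = 45714
x = 45714 / 2081.2 = 22.0

22.0-fold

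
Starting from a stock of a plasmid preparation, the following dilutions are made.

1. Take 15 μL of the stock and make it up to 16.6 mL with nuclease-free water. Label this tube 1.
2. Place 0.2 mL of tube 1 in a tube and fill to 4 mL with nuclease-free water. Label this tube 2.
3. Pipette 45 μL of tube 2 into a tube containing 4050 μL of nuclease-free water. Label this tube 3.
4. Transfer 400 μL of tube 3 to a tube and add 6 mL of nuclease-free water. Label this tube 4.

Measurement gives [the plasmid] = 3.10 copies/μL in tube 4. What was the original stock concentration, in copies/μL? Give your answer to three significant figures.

Step 1: 15 μL brought to 16.6 mL → factor 16600/15 = 1106.7
Step 2: 0.2 mL brought to 4 mL → factor 4/0.2 = 20
Step 3: 45 μL + 4050 μL = 4095 μL total → factor 4095/45 = 91
Step 4: 400 μL + 6 mL = 6400 μL total → factor 6400/400 = 16
Overall dilution factor = 1106.7 × 20 × 91 × 16 = 3.2226 × 10^7
Stock = 3.10 copies/μL × 3.2226 × 10^7 = 9.99 × 10^7 copies/μL

9.99 × 10^7 copies/μL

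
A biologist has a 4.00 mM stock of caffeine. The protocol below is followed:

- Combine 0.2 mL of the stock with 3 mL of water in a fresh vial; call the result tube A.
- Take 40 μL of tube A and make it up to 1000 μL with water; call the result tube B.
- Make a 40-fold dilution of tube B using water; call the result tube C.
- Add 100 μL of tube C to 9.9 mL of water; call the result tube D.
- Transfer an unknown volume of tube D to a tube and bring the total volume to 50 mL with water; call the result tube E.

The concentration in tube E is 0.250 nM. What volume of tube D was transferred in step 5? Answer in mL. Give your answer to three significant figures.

Step 1: 0.2 mL + 3 mL = 3.2 mL total → factor 3.2/0.2 = 16
Step 2: 40 μL brought to 1000 μL → factor 1000/40 = 25
Step 3: 40-fold → factor 40
Step 4: 100 μL + 9.9 mL = 10000 μL total → factor 10000/100 = 100
Step 5: v brought to 50 mL → factor = 50 mL/v
Product of known-step factors = 1.6 × 10^6
Overall factor = 4.00 mM / (0.250 nM) = 1.6 × 10^7
Step-5 factor = 1.6 × 10^7 / 1.6 × 10^6 = 10
v = 50 mL / 10 = 5.00 mL

5.00 mL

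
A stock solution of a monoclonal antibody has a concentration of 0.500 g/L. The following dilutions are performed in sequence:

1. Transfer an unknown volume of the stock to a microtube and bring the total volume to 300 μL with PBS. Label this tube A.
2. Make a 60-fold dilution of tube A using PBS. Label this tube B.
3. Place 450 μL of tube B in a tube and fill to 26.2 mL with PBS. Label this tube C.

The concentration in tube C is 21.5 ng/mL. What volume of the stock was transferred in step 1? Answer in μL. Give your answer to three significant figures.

Step 1: v brought to 300 μL → factor = 300 μL/v
Step 2: 60-fold → factor 60
Step 3: 450 μL brought to 26.2 mL → factor 26200/450 = 58.222
Product of known-step factors = 3493.3
Overall factor = 0.500 g/L / (21.5 ng/mL) = 23256
Step-1 factor = 23256 / 3493.3 = 6.6572
v = 300 μL / 6.6572 = 45.1 μL

45.1 μL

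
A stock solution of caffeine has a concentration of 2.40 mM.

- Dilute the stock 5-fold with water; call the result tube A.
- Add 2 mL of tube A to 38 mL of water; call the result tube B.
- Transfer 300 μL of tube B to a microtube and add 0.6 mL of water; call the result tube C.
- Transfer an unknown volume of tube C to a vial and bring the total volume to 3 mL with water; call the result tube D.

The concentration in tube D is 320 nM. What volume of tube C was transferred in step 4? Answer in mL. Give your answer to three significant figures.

Step 1: 5-fold → factor 5
Step 2: 2 mL + 38 mL = 40 mL total → factor 40/2 = 20
Step 3: 300 μL + 0.6 mL = 900 μL total → factor 900/300 = 3
Step 4: v brought to 3 mL → factor = 3 mL/v
Product of known-step factors = 300
Overall factor = 2.40 mM / (320 nM) = 7500
Step-4 factor = 7500 / 300 = 25
v = 3 mL / 25 = 0.120 mL

0.120 mL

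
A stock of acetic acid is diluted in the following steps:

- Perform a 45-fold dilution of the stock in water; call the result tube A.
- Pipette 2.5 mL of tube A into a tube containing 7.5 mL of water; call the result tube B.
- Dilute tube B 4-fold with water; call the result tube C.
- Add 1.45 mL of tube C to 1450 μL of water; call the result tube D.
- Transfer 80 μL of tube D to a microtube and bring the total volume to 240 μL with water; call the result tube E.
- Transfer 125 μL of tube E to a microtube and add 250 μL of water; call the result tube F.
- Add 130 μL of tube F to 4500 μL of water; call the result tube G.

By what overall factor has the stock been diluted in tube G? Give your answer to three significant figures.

Step 1: 45-fold → factor 45
Step 2: 2.5 mL + 7.5 mL = 10 mL total → factor 10/2.5 = 4
Step 3: 4-fold → factor 4
Step 4: 1.45 mL + 1450 μL = 2.9 mL total → factor 2.9/1.45 = 2
Step 5: 80 μL brought to 240 μL → factor 240/80 = 3
Step 6: 125 μL + 250 μL = 375 μL total → factor 375/125 = 3
Step 7: 130 μL + 4500 μL = 4630 μL total → factor 4630/130 = 35.615
Overall dilution factor = 45 × 4 × 4 × 2 × 3 × 3 × 35.615 = 4.6158 × 10^5

4.62 × 10^5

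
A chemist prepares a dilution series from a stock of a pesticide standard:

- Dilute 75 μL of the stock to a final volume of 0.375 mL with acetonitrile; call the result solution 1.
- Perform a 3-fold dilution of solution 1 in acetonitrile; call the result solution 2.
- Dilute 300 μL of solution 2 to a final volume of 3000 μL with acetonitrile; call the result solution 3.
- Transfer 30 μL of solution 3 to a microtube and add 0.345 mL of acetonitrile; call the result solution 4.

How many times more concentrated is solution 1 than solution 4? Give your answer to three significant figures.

375

Step 1: 75 μL brought to 0.375 mL → factor 375/75 = 5
Step 2: 3-fold → factor 3
Step 3: 300 μL brought to 3000 μL → factor 3000/300 = 10
Step 4: 30 μL + 0.345 mL = 375 μL total → factor 375/30 = 12.5
Dilution factor to solution 1 = 5; to solution 4 = 1875
[solution 1]/[solution 4] = (factor to solution 4)/(factor to solution 1) = 1875/5 = 375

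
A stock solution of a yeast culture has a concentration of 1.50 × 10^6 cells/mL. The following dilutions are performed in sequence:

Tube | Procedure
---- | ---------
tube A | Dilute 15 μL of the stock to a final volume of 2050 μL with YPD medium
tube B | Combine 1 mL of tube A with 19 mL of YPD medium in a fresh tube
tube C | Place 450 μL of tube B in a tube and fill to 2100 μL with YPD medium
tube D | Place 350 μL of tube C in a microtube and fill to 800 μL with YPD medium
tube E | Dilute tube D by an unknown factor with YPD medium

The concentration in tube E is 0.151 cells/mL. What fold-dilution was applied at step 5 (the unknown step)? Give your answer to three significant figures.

Step 1: 15 μL brought to 2050 μL → factor 2050/15 = 136.67
Step 2: 1 mL + 19 mL = 20 mL total → factor 20/1 = 20
Step 3: 450 μL brought to 2100 μL → factor 2100/450 = 4.6667
Step 4: 350 μL brought to 800 μL → factor 800/350 = 2.2857
Step 5: unknown factor x
Product of known-step factors = 29156
Overall factor = 1.50 × 10^6 cells/mL / (0.151 cells/mL) = 9.9338 × 10^6
x = 9.9338 × 10^6 / 29156 = 341

341-fold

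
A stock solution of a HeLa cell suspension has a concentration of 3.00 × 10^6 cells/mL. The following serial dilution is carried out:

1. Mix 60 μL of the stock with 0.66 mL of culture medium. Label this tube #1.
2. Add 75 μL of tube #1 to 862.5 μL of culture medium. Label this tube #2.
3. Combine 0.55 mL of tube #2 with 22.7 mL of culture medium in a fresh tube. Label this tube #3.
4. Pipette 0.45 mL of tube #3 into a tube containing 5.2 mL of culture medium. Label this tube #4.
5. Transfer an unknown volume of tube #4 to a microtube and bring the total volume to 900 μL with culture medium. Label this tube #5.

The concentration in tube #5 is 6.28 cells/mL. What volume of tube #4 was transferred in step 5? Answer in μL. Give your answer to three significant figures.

150 μL

Step 1: 60 μL + 0.66 mL = 720 μL total → factor 720/60 = 12
Step 2: 75 μL + 862.5 μL = 937.5 μL total → factor 937.5/75 = 12.5
Step 3: 0.55 mL + 22.7 mL = 23.25 mL total → factor 23.25/0.55 = 42.273
Step 4: 0.45 mL + 5.2 mL = 5.65 mL total → factor 5.65/0.45 = 12.556
Step 5: v brought to 900 μL → factor = 900 μL/v
Product of known-step factors = 79614
Overall factor = 3.00 × 10^6 cells/mL / (6.28 cells/mL) = 4.7771 × 10^5
Step-5 factor = 4.7771 × 10^5 / 79614 = 6.0003
v = 900 μL / 6.0003 = 150 μL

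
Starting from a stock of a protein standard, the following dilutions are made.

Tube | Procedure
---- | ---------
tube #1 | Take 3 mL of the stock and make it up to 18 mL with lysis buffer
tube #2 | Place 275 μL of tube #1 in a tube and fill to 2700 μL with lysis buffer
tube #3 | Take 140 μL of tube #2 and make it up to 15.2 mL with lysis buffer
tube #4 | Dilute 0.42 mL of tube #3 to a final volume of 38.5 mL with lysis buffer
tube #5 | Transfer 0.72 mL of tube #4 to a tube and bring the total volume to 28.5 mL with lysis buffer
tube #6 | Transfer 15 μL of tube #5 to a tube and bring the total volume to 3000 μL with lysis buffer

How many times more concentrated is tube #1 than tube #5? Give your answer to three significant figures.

Step 1: 3 mL brought to 18 mL → factor 18/3 = 6
Step 2: 275 μL brought to 2700 μL → factor 2700/275 = 9.8182
Step 3: 140 μL brought to 15.2 mL → factor 15200/140 = 108.57
Step 4: 0.42 mL brought to 38.5 mL → factor 38.5/0.42 = 91.667
Step 5: 0.72 mL brought to 28.5 mL → factor 28.5/0.72 = 39.583
Dilution factor to tube #1 = 6; to tube #5 = 2.3207 × 10^7
[tube #1]/[tube #5] = (factor to tube #5)/(factor to tube #1) = 2.3207 × 10^7/6 = 3.87 × 10^6

3.87 × 10^6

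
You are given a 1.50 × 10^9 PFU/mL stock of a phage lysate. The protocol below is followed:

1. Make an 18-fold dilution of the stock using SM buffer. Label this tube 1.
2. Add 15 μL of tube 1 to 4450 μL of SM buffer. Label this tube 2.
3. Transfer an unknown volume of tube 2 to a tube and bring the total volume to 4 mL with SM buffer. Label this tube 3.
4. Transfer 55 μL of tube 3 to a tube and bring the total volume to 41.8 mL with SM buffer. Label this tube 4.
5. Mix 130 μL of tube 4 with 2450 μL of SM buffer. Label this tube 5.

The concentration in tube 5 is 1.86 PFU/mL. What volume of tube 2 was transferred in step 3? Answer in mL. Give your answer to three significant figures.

Step 1: 18-fold → factor 18
Step 2: 15 μL + 4450 μL = 4465 μL total → factor 4465/15 = 297.67
Step 3: v brought to 4 mL → factor = 4 mL/v
Step 4: 55 μL brought to 41.8 mL → factor 41800/55 = 760
Step 5: 130 μL + 2450 μL = 2580 μL total → factor 2580/130 = 19.846
Product of known-step factors = 8.0815 × 10^7
Overall factor = 1.50 × 10^9 PFU/mL / (1.86 PFU/mL) = 8.0645 × 10^8
Step-3 factor = 8.0645 × 10^8 / 8.0815 × 10^7 = 9.979
v = 4 mL / 9.979 = 0.401 mL

0.401 mL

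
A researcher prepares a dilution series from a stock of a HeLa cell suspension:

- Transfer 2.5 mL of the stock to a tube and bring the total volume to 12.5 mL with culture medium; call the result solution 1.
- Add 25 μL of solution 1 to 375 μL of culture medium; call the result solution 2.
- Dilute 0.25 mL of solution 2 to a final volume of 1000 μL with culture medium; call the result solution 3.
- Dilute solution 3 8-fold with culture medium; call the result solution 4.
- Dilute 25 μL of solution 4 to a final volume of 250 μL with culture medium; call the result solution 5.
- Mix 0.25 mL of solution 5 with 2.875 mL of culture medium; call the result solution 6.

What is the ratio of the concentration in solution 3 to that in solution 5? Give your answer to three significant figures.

80.0

Step 1: 2.5 mL brought to 12.5 mL → factor 12.5/2.5 = 5
Step 2: 25 μL + 375 μL = 400 μL total → factor 400/25 = 16
Step 3: 0.25 mL brought to 1000 μL → factor 1/0.25 = 4
Step 4: 8-fold → factor 8
Step 5: 25 μL brought to 250 μL → factor 250/25 = 10
Dilution factor to solution 3 = 320; to solution 5 = 25600
[solution 3]/[solution 5] = (factor to solution 5)/(factor to solution 3) = 25600/320 = 80.0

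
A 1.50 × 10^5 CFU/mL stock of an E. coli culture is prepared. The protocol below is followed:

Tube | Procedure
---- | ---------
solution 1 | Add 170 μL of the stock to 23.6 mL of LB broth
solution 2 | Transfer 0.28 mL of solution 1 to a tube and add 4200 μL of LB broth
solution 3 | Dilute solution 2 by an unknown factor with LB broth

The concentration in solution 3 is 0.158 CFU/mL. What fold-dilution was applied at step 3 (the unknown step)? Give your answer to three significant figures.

424-fold

Step 1: 170 μL + 23.6 mL = 23770 μL total → factor 23770/170 = 139.82
Step 2: 0.28 mL + 4200 μL = 4.48 mL total → factor 4.48/0.28 = 16
Step 3: unknown factor x
Product of known-step factors = 2237.2
Overall factor = 1.50 × 10^5 CFU/mL / (0.158 CFU/mL) = 9.4937 × 10^5
x = 9.4937 × 10^5 / 2237.2 = 424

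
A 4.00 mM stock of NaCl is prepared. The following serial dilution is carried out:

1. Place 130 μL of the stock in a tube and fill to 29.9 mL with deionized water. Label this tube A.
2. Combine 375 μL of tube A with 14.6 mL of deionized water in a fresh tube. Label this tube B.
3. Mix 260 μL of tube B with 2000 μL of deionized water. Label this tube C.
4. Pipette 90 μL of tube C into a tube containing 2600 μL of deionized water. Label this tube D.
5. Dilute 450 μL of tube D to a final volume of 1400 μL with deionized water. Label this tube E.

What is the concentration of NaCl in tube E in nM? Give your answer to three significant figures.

Step 1: 130 μL brought to 29.9 mL → factor 29900/130 = 230
Step 2: 375 μL + 14.6 mL = 14975 μL total → factor 14975/375 = 39.933
Step 3: 260 μL + 2000 μL = 2260 μL total → factor 2260/260 = 8.6923
Step 4: 90 μL + 2600 μL = 2690 μL total → factor 2690/90 = 29.889
Step 5: 450 μL brought to 1400 μL → factor 1400/450 = 3.1111
Overall dilution factor = 230 × 39.933 × 8.6923 × 29.889 × 3.1111 = 7.4238 × 10^6
Final = 4.00 mM / 7.4238 × 10^6 = 5.388 × 10^-7 mM = 0.539 nM

0.539 nM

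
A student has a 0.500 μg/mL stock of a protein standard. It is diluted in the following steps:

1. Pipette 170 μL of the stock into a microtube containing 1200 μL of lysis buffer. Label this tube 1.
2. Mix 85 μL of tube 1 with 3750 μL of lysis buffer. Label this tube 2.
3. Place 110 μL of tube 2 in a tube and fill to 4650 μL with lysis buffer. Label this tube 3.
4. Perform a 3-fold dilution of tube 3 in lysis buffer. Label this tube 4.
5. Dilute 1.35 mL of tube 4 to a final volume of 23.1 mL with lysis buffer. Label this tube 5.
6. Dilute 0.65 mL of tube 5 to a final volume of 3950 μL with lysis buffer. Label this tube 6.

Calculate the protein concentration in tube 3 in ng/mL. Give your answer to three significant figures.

0.0325 ng/mL

Step 1: 170 μL + 1200 μL = 1370 μL total → factor 1370/170 = 8.0588
Step 2: 85 μL + 3750 μL = 3835 μL total → factor 3835/85 = 45.118
Step 3: 110 μL brought to 4650 μL → factor 4650/110 = 42.273
Dilution factor through tube 3 = 8.0588 × 45.118 × 42.273 = 15370
[tube 3] = 0.500 μg/mL / 15370 = 3.253 × 10^-5 μg/mL = 0.0325 ng/mL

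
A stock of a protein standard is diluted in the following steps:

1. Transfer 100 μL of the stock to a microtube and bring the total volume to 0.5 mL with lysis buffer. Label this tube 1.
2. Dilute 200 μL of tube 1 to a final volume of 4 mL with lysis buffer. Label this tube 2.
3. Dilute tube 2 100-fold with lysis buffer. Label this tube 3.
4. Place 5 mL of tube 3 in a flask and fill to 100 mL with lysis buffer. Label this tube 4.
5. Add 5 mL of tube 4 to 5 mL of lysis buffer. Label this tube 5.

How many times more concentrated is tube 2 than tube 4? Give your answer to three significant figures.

2.00 × 10^3

Step 1: 100 μL brought to 0.5 mL → factor 500/100 = 5
Step 2: 200 μL brought to 4 mL → factor 4000/200 = 20
Step 3: 100-fold → factor 100
Step 4: 5 mL brought to 100 mL → factor 100/5 = 20
Dilution factor to tube 2 = 100; to tube 4 = 2 × 10^5
[tube 2]/[tube 4] = (factor to tube 4)/(factor to tube 2) = 2 × 10^5/100 = 2.00 × 10^3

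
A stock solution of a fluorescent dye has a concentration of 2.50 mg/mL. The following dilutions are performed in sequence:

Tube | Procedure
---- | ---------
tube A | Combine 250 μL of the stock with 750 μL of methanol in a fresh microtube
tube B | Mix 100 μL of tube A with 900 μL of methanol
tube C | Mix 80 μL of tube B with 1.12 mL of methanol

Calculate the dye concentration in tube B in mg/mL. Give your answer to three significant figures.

0.0625 mg/mL

Step 1: 250 μL + 750 μL = 1000 μL total → factor 1000/250 = 4
Step 2: 100 μL + 900 μL = 1000 μL total → factor 1000/100 = 10
Dilution factor through tube B = 4 × 10 = 40
[tube B] = 2.50 mg/mL / 40 = 0.0625 mg/mL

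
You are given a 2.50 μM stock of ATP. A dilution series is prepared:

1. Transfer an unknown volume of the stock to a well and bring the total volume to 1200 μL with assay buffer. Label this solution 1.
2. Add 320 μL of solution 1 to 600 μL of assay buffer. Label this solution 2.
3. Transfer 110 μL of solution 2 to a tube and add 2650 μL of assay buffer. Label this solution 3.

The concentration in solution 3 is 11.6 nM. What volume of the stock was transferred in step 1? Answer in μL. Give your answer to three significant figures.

Step 1: v brought to 1200 μL → factor = 1200 μL/v
Step 2: 320 μL + 600 μL = 920 μL total → factor 920/320 = 2.875
Step 3: 110 μL + 2650 μL = 2760 μL total → factor 2760/110 = 25.091
Product of known-step factors = 72.136
Overall factor = 2.50 μM / (11.6 nM) = 215.52
Step-1 factor = 215.52 / 72.136 = 2.9876
v = 1200 μL / 2.9876 = 402 μL

402 μL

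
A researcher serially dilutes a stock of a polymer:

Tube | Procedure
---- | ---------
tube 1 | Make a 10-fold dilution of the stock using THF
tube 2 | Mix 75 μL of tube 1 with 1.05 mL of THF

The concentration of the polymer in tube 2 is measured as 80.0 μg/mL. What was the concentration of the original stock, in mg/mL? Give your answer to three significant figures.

12.0 mg/mL

Step 1: 10-fold → factor 10
Step 2: 75 μL + 1.05 mL = 1125 μL total → factor 1125/75 = 15
Overall dilution factor = 10 × 15 = 150
Stock = 80.0 μg/mL × 150 = 1.200 × 10^4 μg/mL = 12.0 mg/mL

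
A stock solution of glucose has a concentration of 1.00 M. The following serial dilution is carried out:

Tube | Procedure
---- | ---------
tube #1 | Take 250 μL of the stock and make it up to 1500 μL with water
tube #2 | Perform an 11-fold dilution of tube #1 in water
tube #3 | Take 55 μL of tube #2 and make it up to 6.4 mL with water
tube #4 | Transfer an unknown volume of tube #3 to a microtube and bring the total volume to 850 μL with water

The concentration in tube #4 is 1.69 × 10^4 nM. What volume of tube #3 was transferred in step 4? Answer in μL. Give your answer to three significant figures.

110 μL

Step 1: 250 μL brought to 1500 μL → factor 1500/250 = 6
Step 2: 11-fold → factor 11
Step 3: 55 μL brought to 6.4 mL → factor 6400/55 = 116.36
Step 4: v brought to 850 μL → factor = 850 μL/v
Product of known-step factors = 7680
Overall factor = 1.00 M / (1.69 × 10^4 nM) = 59172
Step-4 factor = 59172 / 7680 = 7.7046
v = 850 μL / 7.7046 = 110 μL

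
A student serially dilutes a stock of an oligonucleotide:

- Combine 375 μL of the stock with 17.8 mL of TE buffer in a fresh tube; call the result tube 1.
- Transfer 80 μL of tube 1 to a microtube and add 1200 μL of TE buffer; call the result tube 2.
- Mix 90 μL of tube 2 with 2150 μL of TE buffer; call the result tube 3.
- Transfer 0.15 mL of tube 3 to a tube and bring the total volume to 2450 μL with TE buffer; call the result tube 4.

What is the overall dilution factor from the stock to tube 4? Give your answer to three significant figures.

Step 1: 375 μL + 17.8 mL = 18175 μL total → factor 18175/375 = 48.467
Step 2: 80 μL + 1200 μL = 1280 μL total → factor 1280/80 = 16
Step 3: 90 μL + 2150 μL = 2240 μL total → factor 2240/90 = 24.889
Step 4: 0.15 mL brought to 2450 μL → factor 2.45/0.15 = 16.333
Overall dilution factor = 48.467 × 16 × 24.889 × 16.333 = 3.1524 × 10^5

3.15 × 10^5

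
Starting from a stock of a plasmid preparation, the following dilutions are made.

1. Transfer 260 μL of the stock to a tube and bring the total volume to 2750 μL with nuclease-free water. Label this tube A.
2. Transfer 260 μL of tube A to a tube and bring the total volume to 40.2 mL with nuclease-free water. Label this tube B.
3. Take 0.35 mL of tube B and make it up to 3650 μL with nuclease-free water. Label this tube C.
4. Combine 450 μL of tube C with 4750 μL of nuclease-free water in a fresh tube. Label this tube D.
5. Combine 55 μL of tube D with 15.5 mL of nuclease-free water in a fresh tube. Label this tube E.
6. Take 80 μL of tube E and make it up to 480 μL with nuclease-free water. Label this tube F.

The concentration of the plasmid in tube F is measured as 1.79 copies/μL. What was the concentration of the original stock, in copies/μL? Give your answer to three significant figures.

Step 1: 260 μL brought to 2750 μL → factor 2750/260 = 10.577
Step 2: 260 μL brought to 40.2 mL → factor 40200/260 = 154.62
Step 3: 0.35 mL brought to 3650 μL → factor 3.65/0.35 = 10.429
Step 4: 450 μL + 4750 μL = 5200 μL total → factor 5200/450 = 11.556
Step 5: 55 μL + 15.5 mL = 15555 μL total → factor 15555/55 = 282.82
Step 6: 80 μL brought to 480 μL → factor 480/80 = 6
Overall dilution factor = 10.577 × 154.62 × 10.429 × 11.556 × 282.82 × 6 = 3.3442 × 10^8
Stock = 1.79 copies/μL × 3.3442 × 10^8 = 5.99 × 10^8 copies/μL

5.99 × 10^8 copies/μL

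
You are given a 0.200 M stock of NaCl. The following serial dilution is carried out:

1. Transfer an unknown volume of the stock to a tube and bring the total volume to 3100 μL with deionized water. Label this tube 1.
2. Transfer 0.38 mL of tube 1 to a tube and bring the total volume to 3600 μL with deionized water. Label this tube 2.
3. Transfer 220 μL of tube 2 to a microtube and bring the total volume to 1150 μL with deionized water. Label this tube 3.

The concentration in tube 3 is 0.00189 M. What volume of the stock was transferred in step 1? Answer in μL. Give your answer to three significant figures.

Step 1: v brought to 3100 μL → factor = 3100 μL/v
Step 2: 0.38 mL brought to 3600 μL → factor 3.6/0.38 = 9.4737
Step 3: 220 μL brought to 1150 μL → factor 1150/220 = 5.2273
Product of known-step factors = 49.522
Overall factor = 0.200 M / (0.00189 M) = 105.82
Step-1 factor = 105.82 / 49.522 = 2.1369
v = 3100 μL / 2.1369 = 1.45 × 10^3 μL

1.45 × 10^3 μL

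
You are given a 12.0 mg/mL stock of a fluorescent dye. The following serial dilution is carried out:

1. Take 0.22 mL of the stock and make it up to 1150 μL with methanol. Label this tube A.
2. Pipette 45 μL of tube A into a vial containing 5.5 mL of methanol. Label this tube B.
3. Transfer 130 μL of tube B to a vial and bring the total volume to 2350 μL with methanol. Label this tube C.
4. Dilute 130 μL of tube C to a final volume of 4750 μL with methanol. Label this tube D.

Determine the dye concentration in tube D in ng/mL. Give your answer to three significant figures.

28.2 ng/mL

Step 1: 0.22 mL brought to 1150 μL → factor 1.15/0.22 = 5.2273
Step 2: 45 μL + 5.5 mL = 5545 μL total → factor 5545/45 = 123.22
Step 3: 130 μL brought to 2350 μL → factor 2350/130 = 18.077
Step 4: 130 μL brought to 4750 μL → factor 4750/130 = 36.538
Overall dilution factor = 5.2273 × 123.22 × 18.077 × 36.538 = 4.2544 × 10^5
Final = 12.0 mg/mL / 4.2544 × 10^5 = 2.821 × 10^-5 mg/mL = 28.2 ng/mL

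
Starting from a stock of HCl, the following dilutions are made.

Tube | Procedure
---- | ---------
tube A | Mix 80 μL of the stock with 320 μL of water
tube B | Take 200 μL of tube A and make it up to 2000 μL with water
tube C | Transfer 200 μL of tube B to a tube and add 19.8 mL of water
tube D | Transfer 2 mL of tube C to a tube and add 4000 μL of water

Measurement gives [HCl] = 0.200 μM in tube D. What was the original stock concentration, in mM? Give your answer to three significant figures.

3.00 mM

Step 1: 80 μL + 320 μL = 400 μL total → factor 400/80 = 5
Step 2: 200 μL brought to 2000 μL → factor 2000/200 = 10
Step 3: 200 μL + 19.8 mL = 20000 μL total → factor 20000/200 = 100
Step 4: 2 mL + 4000 μL = 6 mL total → factor 6/2 = 3
Overall dilution factor = 5 × 10 × 100 × 3 = 15000
Stock = 0.200 μM × 15000 = 3000 μM = 3.00 mM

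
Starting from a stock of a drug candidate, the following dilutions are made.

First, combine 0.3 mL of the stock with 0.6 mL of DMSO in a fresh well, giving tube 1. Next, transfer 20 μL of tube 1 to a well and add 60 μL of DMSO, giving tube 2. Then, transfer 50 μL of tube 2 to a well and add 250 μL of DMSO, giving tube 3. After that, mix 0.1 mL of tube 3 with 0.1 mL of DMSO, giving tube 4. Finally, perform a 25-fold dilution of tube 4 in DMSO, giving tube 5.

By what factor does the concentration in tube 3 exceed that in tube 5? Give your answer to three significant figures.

50.0

Step 1: 0.3 mL + 0.6 mL = 0.9 mL total → factor 0.9/0.3 = 3
Step 2: 20 μL + 60 μL = 80 μL total → factor 80/20 = 4
Step 3: 50 μL + 250 μL = 300 μL total → factor 300/50 = 6
Step 4: 0.1 mL + 0.1 mL = 0.2 mL total → factor 0.2/0.1 = 2
Step 5: 25-fold → factor 25
Dilution factor to tube 3 = 72; to tube 5 = 3600
[tube 3]/[tube 5] = (factor to tube 5)/(factor to tube 3) = 3600/72 = 50.0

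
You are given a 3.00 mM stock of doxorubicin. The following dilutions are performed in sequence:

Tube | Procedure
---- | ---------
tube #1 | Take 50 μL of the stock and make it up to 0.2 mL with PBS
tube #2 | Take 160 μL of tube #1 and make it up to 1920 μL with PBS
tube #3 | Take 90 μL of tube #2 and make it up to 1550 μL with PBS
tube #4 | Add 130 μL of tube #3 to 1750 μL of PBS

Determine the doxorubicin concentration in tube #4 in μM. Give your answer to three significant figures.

Step 1: 50 μL brought to 0.2 mL → factor 200/50 = 4
Step 2: 160 μL brought to 1920 μL → factor 1920/160 = 12
Step 3: 90 μL brought to 1550 μL → factor 1550/90 = 17.222
Step 4: 130 μL + 1750 μL = 1880 μL total → factor 1880/130 = 14.462
Overall dilution factor = 4 × 12 × 17.222 × 14.462 = 11955
Final = 3.00 mM / 11955 = 0.0002509 mM = 0.251 μM

0.251 μM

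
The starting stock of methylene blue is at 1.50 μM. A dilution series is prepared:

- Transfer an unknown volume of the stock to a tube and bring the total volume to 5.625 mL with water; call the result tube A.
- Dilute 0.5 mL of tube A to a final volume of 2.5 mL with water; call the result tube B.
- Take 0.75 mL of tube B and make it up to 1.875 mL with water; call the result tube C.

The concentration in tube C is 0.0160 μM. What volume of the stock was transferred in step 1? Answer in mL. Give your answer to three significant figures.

Step 1: v brought to 5.625 mL → factor = 5.625 mL/v
Step 2: 0.5 mL brought to 2.5 mL → factor 2.5/0.5 = 5
Step 3: 0.75 mL brought to 1.875 mL → factor 1.875/0.75 = 2.5
Product of known-step factors = 12.5
Overall factor = 1.50 μM / (0.0160 μM) = 93.75
Step-1 factor = 93.75 / 12.5 = 7.5
v = 5.625 mL / 7.5 = 0.750 mL

0.750 mL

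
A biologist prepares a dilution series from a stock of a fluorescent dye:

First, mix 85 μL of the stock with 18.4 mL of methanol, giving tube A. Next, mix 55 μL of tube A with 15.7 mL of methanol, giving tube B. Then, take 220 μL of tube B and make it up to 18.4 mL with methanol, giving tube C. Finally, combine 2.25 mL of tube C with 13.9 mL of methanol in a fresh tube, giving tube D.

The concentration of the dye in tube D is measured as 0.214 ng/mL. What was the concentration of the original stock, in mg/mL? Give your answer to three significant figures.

Step 1: 85 μL + 18.4 mL = 18485 μL total → factor 18485/85 = 217.47
Step 2: 55 μL + 15.7 mL = 15755 μL total → factor 15755/55 = 286.45
Step 3: 220 μL brought to 18.4 mL → factor 18400/220 = 83.636
Step 4: 2.25 mL + 13.9 mL = 16.15 mL total → factor 16.15/2.25 = 7.1778
Overall dilution factor = 217.47 × 286.45 × 83.636 × 7.1778 = 3.7397 × 10^7
Stock = 0.214 ng/mL × 3.7397 × 10^7 = 8.003 × 10^6 ng/mL = 8.00 mg/mL

8.00 mg/mL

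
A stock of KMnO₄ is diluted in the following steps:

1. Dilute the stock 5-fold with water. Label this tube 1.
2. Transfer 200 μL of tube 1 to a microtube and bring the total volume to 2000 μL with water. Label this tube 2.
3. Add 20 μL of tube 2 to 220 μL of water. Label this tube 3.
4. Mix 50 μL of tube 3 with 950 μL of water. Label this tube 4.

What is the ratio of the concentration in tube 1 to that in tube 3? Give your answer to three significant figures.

120

Step 1: 5-fold → factor 5
Step 2: 200 μL brought to 2000 μL → factor 2000/200 = 10
Step 3: 20 μL + 220 μL = 240 μL total → factor 240/20 = 12
Dilution factor to tube 1 = 5; to tube 3 = 600
[tube 1]/[tube 3] = (factor to tube 3)/(factor to tube 1) = 600/5 = 120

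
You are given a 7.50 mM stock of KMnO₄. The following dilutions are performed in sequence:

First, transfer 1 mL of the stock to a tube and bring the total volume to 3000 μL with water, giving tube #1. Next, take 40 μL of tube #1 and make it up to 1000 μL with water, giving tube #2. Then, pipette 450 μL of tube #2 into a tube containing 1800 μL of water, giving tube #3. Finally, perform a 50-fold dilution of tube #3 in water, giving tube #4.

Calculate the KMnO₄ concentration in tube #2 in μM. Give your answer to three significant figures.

100 μM

Step 1: 1 mL brought to 3000 μL → factor 3/1 = 3
Step 2: 40 μL brought to 1000 μL → factor 1000/40 = 25
Dilution factor through tube #2 = 3 × 25 = 75
[tube #2] = 7.50 mM / 75 = 0.1000 mM = 100 μM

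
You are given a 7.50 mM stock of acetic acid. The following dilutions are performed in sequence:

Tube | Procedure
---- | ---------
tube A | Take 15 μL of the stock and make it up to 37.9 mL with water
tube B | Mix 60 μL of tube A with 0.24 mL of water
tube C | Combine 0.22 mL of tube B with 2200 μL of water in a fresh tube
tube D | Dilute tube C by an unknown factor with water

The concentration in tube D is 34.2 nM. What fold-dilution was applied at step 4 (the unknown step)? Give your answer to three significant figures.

Step 1: 15 μL brought to 37.9 mL → factor 37900/15 = 2526.7
Step 2: 60 μL + 0.24 mL = 300 μL total → factor 300/60 = 5
Step 3: 0.22 mL + 2200 μL = 2.42 mL total → factor 2.42/0.22 = 11
Step 4: unknown factor x
Product of known-step factors = 1.3897 × 10^5
Overall factor = 7.50 mM / (34.2 nM) = 2.193 × 10^5
x = 2.193 × 10^5 / 1.3897 × 10^5 = 1.58

1.58-fold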